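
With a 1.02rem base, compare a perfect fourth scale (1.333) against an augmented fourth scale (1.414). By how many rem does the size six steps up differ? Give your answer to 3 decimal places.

2.430rem

Perfect fourth: 1.02 × 1.333⁶ = 5.72244rem
Augmented fourth: 1.02 × 1.414⁶ = 8.15261rem
Difference: 8.15261 − 5.72244 = 2.43017rem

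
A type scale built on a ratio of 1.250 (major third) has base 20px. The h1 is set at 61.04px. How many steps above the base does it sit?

5

1.250ⁿ = 61.04 / 20 = 3.0520
n = ln(3.0520) / ln(1.250) = 1.1158 / 0.2231 ≈ 5.00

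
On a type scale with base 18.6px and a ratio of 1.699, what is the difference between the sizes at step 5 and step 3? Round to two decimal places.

Step 3: 18.6 × 1.699³ = 91.2206px
Step 5: 18.6 × 1.699⁵ = 263.3176px
Difference: 263.3176 − 91.2206 = 172.0970px

172.10px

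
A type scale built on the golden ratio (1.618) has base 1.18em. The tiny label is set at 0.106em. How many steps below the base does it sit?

5

1.618ⁿ = 1.18 / 0.106 = 11.1321
n = ln(11.1321) / ln(1.618) = 2.4098 / 0.4812 ≈ 5.01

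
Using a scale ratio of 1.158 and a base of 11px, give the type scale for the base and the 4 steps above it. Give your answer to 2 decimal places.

Step 0: 11px
Step 1: 11.0 × 1.158 = 12.74
Step 2: 11.0 × 1.158² = 14.75
Step 3: 11.0 × 1.158³ = 17.08
Step 4: 11.0 × 1.158⁴ = 19.78

11.00px, 12.74px, 14.75px, 17.08px, 19.78px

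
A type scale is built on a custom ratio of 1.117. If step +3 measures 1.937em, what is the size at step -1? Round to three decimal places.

1.244em

The gap is -1 − (3) = -4 steps, so the factor is 1.117^-4.
1.937 ÷ 1.117⁴ = 1.937 ÷ 1.55673 ≈ 1.244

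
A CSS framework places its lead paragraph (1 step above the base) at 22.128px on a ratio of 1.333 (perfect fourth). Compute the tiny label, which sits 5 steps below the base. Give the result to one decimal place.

3.9px

22.128 ÷ 1.333⁶ = 22.128 ÷ 5.61023 ≈ 3.944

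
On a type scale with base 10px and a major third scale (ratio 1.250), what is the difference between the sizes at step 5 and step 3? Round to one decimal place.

Step 3: 10.0 × 1.250³ = 19.531px
Step 5: 10.0 × 1.250⁵ = 30.518px
Difference: 30.518 − 19.531 = 10.987px

11.0px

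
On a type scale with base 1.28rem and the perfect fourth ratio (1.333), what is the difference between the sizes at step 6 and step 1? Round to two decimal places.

5.47rem

Step 1: 1.28 × 1.333 = 1.7062rem
Step 6: 1.28 × 1.333⁶ = 7.1811rem
Difference: 7.1811 − 1.7062 = 5.4749rem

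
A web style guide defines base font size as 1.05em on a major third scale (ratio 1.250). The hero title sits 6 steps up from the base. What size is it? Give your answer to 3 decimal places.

4.005em

Each step on a modular scale multiplies by the ratio, so the size n steps from the base is base × ratioⁿ.
1.05 × 1.250⁶ = 1.05 × 3.81470 ≈ 4.005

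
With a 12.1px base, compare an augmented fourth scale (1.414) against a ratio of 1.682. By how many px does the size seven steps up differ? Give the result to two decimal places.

Augmented fourth: 12.1 × 1.414⁷ = 136.7512px
At 1.682: 12.1 × 1.682⁷ = 460.8582px
Difference: 460.8582 − 136.7512 = 324.1070px

324.11px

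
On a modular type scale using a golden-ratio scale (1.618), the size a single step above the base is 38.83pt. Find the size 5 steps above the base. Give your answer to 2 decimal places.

Moving from step +1 to step +5 is 4 steps up, so multiply by r⁴.
38.83 × 1.618⁴ = 38.83 × 6.85353 ≈ 266.122

266.12pt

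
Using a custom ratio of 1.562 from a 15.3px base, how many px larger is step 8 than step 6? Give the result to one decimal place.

320.0px

Step 6: 15.3 × 1.562⁶ = 222.217px
Step 8: 15.3 × 1.562⁸ = 542.175px
Difference: 542.175 − 222.217 = 319.958px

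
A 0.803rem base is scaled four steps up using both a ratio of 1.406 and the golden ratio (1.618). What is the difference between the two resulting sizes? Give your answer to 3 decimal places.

2.365rem

At 1.406: 0.803 × 1.406⁴ = 3.13803rem
Golden ratio: 0.803 × 1.618⁴ = 5.50338rem
Difference: 5.50338 − 3.13803 = 2.36535rem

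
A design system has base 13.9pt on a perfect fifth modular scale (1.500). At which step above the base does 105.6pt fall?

5

1.500ⁿ = 105.6 / 13.9 = 7.5971
n = ln(7.5971) / ln(1.500) = 2.0278 / 0.4055 ≈ 5.00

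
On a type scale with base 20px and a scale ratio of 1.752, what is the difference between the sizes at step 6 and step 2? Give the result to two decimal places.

517.02px

Step 2: 20.0 × 1.752² = 61.3901px
Step 6: 20.0 × 1.752⁶ = 578.4084px
Difference: 578.4084 − 61.3901 = 517.0183px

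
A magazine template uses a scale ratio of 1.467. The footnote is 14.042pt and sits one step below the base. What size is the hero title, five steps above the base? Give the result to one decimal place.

The gap is 5 − (-1) = 6 steps, so the factor is 1.467^6.
14.042 × 1.467⁶ = 14.042 × 9.96737 ≈ 139.962

140.0pt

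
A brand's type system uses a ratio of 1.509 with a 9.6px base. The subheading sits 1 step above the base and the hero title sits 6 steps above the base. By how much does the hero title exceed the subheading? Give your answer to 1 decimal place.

98.9px

Step 1: 9.6 × 1.509 = 14.486px
Step 6: 9.6 × 1.509⁶ = 113.346px
Difference: 113.346 − 14.486 = 98.860px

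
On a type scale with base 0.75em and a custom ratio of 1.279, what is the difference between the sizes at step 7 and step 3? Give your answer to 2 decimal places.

2.63em

Step 3: 0.75 × 1.279³ = 1.5692em
Step 7: 0.75 × 1.279⁷ = 4.1991em
Difference: 4.1991 − 1.5692 = 2.6299em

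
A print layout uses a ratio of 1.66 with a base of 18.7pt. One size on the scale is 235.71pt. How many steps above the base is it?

1.66ⁿ = 235.71 / 18.7 = 12.6048
n = ln(12.6048) / ln(1.66) = 2.5341 / 0.5068 ≈ 5.00

5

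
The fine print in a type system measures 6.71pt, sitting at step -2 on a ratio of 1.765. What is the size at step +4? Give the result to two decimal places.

202.86pt

Moving from step -2 to step +4 is 6 steps up, so multiply by r⁶.
6.71 × 1.765⁶ = 6.71 × 30.23210 ≈ 202.857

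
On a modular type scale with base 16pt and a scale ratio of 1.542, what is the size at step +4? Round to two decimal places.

90.46pt

A modular type scale is a geometric sequence: sizeₙ = base × rⁿ.
16.0 × 1.542⁴ = 16.0 × 5.65376 ≈ 90.46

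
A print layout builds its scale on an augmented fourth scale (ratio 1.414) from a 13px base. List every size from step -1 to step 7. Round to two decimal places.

9.19px, 13.00px, 18.38px, 25.99px, 36.75px, 51.97px, 73.48px, 103.91px, 146.92px

Step -1: 13.0 ÷ 1.414 = 9.19
Step 0: 13px
Step 1: 13.0 × 1.414 = 18.38
Step 2: 13.0 × 1.414² = 25.99
Step 3: 13.0 × 1.414³ = 36.75
Step 4: 13.0 × 1.414⁴ = 51.97
Step 5: 13.0 × 1.414⁵ = 73.48
Step 6: 13.0 × 1.414⁶ = 103.91
Step 7: 13.0 × 1.414⁷ = 146.92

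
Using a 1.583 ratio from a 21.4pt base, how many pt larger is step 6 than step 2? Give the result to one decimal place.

Step 2: 21.4 × 1.583² = 53.626pt
Step 6: 21.4 × 1.583⁶ = 336.744pt
Difference: 336.744 − 53.626 = 283.118pt

283.1pt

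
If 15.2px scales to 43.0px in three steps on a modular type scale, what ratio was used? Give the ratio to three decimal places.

1.414

r³ = 43.0 / 15.2, so r = (43.0/15.2)^(1/3).
r = 2.8289^(1/3) ≈ 1.4143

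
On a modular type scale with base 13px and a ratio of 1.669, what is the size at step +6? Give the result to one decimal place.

281.0px

Every step multiplies by the scale ratio.
13.0 × 1.669⁶ = 13.0 × 21.61414 ≈ 280.98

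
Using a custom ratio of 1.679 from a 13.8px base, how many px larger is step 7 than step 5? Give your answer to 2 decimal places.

334.95px

Step 5: 13.8 × 1.679⁵ = 184.1334px
Step 7: 13.8 × 1.679⁷ = 519.0796px
Difference: 519.0796 − 184.1334 = 334.9462px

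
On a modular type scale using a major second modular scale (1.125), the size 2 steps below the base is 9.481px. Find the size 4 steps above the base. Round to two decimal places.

19.22px

The gap is 4 − (-2) = 6 steps, so the factor is 1.125^6.
9.481 × 1.125⁶ = 9.481 × 2.02729 ≈ 19.221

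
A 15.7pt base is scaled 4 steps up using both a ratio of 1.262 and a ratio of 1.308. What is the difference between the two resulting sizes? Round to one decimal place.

At 1.262: 15.7 × 1.262⁴ = 39.823pt
At 1.308: 15.7 × 1.308⁴ = 45.955pt
Difference: 45.955 − 39.823 = 6.132pt

6.1pt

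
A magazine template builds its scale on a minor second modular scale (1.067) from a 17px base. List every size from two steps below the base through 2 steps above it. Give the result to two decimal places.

14.93px, 15.93px, 17.00px, 18.14px, 19.35px

Step -2: 17.0 ÷ 1.067² = 14.93
Step -1: 17.0 ÷ 1.067 = 15.93
Step 0: 17px
Step 1: 17.0 × 1.067 = 18.14
Step 2: 17.0 × 1.067² = 19.35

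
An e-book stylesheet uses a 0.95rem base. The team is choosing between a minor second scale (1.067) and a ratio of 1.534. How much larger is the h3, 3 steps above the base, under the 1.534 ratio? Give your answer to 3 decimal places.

Minor second: 0.95 × 1.067³ = 1.15403rem
At 1.534: 0.95 × 1.534³ = 3.42925rem
Difference: 3.42925 − 1.15403 = 2.27522rem

2.275rem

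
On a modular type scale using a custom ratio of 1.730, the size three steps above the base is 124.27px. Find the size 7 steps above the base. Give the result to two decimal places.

1113.14px

Moving from step +3 to step +7 is 4 steps up, so multiply by r⁴.
124.27 × 1.730⁴ = 124.27 × 8.95745 ≈ 1113.142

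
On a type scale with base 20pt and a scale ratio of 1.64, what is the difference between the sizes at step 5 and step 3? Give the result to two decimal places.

149.05pt

Step 3: 20.0 × 1.64³ = 88.2189pt
Step 5: 20.0 × 1.64⁵ = 237.2735pt
Difference: 237.2735 − 88.2189 = 149.0546pt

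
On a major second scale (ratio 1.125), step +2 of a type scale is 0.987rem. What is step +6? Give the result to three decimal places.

1.581rem

0.987 × 1.125⁴ = 0.987 × 1.60181 ≈ 1.581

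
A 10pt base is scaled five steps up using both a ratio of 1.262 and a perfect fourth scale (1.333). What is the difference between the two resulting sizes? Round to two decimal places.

10.08pt

At 1.262: 10.0 × 1.262⁵ = 32.0108pt
Perfect fourth: 10.0 × 1.333⁵ = 42.0873pt
Difference: 42.0873 − 32.0108 = 10.0765pt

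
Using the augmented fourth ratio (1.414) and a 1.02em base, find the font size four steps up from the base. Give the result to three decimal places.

4.078em

Each step on a modular scale multiplies by the ratio, so the size n steps from the base is base × ratioⁿ.
1.02 × 1.414⁴ = 1.02 × 3.99758 ≈ 4.078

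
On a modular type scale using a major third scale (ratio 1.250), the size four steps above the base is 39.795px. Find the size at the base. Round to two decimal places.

39.795 ÷ 1.250⁴ = 39.795 ÷ 2.44141 ≈ 16.300

16.30px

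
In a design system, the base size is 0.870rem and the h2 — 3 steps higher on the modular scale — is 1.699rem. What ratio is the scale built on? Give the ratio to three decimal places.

r³ = 1.699 / 0.870, so r = (1.699/0.870)^(1/3).
r = 1.9529^(1/3) ≈ 1.2499

1.250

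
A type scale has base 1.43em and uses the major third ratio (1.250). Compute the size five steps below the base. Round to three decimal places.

0.469em

1.43 ÷ 1.250⁵ = 1.43 ÷ 3.05176 ≈ 0.469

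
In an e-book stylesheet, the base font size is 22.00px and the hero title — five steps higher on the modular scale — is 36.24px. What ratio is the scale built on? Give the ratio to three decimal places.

The ratio satisfies 22.00 × r⁵ = 36.24, so r = (36.24 / 22.00)^(1/5).
r = 1.6473^(1/5) ≈ 1.1050

1.105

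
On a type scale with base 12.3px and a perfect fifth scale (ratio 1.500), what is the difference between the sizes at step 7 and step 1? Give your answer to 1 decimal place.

191.7px

Step 1: 12.3 × 1.500 = 18.450px
Step 7: 12.3 × 1.500⁷ = 210.157px
Difference: 210.157 − 18.450 = 191.707px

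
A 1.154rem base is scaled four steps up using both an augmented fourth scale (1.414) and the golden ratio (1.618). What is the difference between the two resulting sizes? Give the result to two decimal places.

Augmented fourth: 1.154 × 1.414⁴ = 4.6132rem
Golden ratio: 1.154 × 1.618⁴ = 7.9090rem
Difference: 7.9090 − 4.6132 = 3.2958rem

3.30rem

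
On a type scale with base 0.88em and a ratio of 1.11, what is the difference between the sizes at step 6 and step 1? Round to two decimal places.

Step 1: 0.88 × 1.11 = 0.9768em
Step 6: 0.88 × 1.11⁶ = 1.6460em
Difference: 1.6460 − 0.9768 = 0.6692em

0.67em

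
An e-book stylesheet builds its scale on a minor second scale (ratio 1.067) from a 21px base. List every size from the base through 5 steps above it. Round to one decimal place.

Step 0: 21px
Step 1: 21.0 × 1.067 = 22.4
Step 2: 21.0 × 1.067² = 23.9
Step 3: 21.0 × 1.067³ = 25.5
Step 4: 21.0 × 1.067⁴ = 27.2
Step 5: 21.0 × 1.067⁵ = 29.0

21.0px, 22.4px, 23.9px, 25.5px, 27.2px, 29.0px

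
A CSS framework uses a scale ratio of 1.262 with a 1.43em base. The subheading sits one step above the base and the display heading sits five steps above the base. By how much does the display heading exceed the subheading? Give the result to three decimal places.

Step 1: 1.43 × 1.262 = 1.80466em
Step 5: 1.43 × 1.262⁵ = 4.57755em
Difference: 4.57755 − 1.80466 = 2.77289em

2.773em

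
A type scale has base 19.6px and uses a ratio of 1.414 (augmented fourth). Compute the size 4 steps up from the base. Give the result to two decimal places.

Each step on a modular scale multiplies by the ratio, so the size n steps from the base is base × ratioⁿ.
19.6 × 1.414⁴ = 19.6 × 3.99758 ≈ 78.35

78.35px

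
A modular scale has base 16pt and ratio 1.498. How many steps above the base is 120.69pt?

5

1.498ⁿ = 120.69 / 16 = 7.5431
n = ln(7.5431) / ln(1.498) = 2.0206 / 0.4041 ≈ 5.00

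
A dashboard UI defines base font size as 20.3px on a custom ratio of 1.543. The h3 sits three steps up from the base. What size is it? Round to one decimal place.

A modular type scale is a geometric sequence: sizeₙ = base × rⁿ.
20.3 × 1.543³ = 20.3 × 3.67365 ≈ 74.58

74.6px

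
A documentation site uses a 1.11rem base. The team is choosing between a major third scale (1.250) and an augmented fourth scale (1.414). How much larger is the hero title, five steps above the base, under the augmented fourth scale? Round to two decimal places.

2.89rem

Major third: 1.11 × 1.250⁵ = 3.3875rem
Augmented fourth: 1.11 × 1.414⁵ = 6.2744rem
Difference: 6.2744 − 3.3875 = 2.8869rem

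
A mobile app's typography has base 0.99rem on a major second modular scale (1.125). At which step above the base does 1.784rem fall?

5

1.125ⁿ = 1.784 / 0.99 = 1.8020
n = ln(1.8020) / ln(1.125) = 0.5889 / 0.1178 ≈ 5.00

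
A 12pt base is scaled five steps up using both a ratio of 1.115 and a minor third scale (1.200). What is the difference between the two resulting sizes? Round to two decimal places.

At 1.115: 12.0 × 1.115⁵ = 20.6802pt
Minor third: 12.0 × 1.200⁵ = 29.8598pt
Difference: 29.8598 − 20.6802 = 9.1796pt

9.18pt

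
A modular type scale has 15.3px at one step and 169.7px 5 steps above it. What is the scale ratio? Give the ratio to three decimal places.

r⁵ = 169.7 / 15.3, so r = (169.7/15.3)^(1/5).
r = 11.0915^(1/5) ≈ 1.6181

1.618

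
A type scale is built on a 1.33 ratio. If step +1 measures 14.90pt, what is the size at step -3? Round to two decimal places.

4.76pt

The gap is -3 − (1) = -4 steps, so the factor is 1.33^-4.
14.90 ÷ 1.33⁴ = 14.90 ÷ 3.12901 ≈ 4.762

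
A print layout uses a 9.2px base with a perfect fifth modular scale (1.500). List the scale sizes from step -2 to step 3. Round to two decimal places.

Step -2: 9.2 ÷ 1.500² = 4.09
Step -1: 9.2 ÷ 1.500 = 6.13
Step 0: 9.2px
Step 1: 9.2 × 1.500 = 13.80
Step 2: 9.2 × 1.500² = 20.70
Step 3: 9.2 × 1.500³ = 31.05

4.09px, 6.13px, 9.20px, 13.80px, 20.70px, 31.05px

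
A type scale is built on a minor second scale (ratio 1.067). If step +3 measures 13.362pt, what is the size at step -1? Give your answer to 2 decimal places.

10.31pt

13.362 ÷ 1.067⁴ = 13.362 ÷ 1.29616 ≈ 10.309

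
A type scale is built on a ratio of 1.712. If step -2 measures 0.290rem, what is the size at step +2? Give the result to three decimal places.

Moving from step -2 to step +2 is 4 steps up, so multiply by r⁴.
0.290 × 1.712⁴ = 0.290 × 8.59043 ≈ 2.491

2.491rem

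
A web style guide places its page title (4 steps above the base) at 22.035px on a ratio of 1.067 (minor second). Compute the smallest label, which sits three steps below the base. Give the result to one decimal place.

22.035 ÷ 1.067⁷ = 22.035 ÷ 1.57453 ≈ 13.995

14.0px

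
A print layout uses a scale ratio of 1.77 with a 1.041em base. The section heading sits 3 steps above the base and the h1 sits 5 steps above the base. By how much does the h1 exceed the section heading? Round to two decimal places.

Step 3: 1.041 × 1.77³ = 5.7726em
Step 5: 1.041 × 1.77⁵ = 18.0849em
Difference: 18.0849 − 5.7726 = 12.3123em

12.31em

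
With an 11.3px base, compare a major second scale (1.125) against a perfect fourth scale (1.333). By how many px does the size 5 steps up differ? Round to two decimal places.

27.20px

Major second: 11.3 × 1.125⁵ = 20.3630px
Perfect fourth: 11.3 × 1.333⁵ = 47.5586px
Difference: 47.5586 − 20.3630 = 27.1956px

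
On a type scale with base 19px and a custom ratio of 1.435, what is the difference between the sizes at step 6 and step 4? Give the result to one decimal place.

Step 4: 19.0 × 1.435⁴ = 80.568px
Step 6: 19.0 × 1.435⁶ = 165.907px
Difference: 165.907 − 80.568 = 85.339px

85.3px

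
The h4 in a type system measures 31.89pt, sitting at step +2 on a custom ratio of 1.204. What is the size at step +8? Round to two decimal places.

97.14pt

The gap is 8 − (2) = 6 steps, so the factor is 1.204^6.
31.89 × 1.204⁶ = 31.89 × 3.04620 ≈ 97.143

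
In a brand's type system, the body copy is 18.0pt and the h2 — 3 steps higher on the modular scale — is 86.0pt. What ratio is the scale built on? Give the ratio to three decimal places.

1.684

The ratio satisfies 18.0 × r³ = 86.0, so r = (86.0 / 18.0)^(1/3).
r = 4.7778^(1/3) ≈ 1.6843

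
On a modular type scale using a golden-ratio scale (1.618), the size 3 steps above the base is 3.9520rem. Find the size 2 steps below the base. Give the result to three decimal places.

The gap is -2 − (3) = -5 steps, so the factor is 1.618^-5.
3.9520 ÷ 1.618⁵ = 3.9520 ÷ 11.08901 ≈ 0.356

0.356rem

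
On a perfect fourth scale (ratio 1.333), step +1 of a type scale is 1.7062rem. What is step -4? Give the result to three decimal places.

1.7062 ÷ 1.333⁵ = 1.7062 ÷ 4.20873 ≈ 0.405

0.405rem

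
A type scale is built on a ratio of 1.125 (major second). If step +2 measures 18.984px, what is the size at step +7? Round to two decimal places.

18.984 × 1.125⁵ = 18.984 × 1.80203 ≈ 34.210

34.21px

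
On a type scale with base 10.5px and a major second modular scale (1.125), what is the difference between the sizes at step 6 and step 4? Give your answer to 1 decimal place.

Step 4: 10.5 × 1.125⁴ = 16.819px
Step 6: 10.5 × 1.125⁶ = 21.287px
Difference: 21.287 − 16.819 = 4.468px

4.5px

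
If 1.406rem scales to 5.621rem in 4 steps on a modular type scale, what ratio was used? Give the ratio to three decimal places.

1.414

r⁴ = 5.621 / 1.406, so r = (5.621/1.406)^(1/4).
r = 3.9979^(1/4) ≈ 1.4140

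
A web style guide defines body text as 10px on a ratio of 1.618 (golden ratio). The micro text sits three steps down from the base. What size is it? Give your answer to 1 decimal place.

Every step multiplies by the scale ratio.
10.0 ÷ 1.618³ = 10.0 ÷ 4.23580 ≈ 2.36

2.4px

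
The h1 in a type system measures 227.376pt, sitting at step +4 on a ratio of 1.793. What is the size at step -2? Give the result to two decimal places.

6.84pt

227.376 ÷ 1.793⁶ = 227.376 ÷ 33.22628 ≈ 6.843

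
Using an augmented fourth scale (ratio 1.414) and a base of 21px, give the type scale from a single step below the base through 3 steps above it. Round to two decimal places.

Step -1: 21.0 ÷ 1.414 = 14.85
Step 0: 21px
Step 1: 21.0 × 1.414 = 29.69
Step 2: 21.0 × 1.414² = 41.99
Step 3: 21.0 × 1.414³ = 59.37

14.85px, 21.00px, 29.69px, 41.99px, 59.37px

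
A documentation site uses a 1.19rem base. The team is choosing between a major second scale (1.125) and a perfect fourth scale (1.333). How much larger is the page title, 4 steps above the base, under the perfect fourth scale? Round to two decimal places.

Major second: 1.19 × 1.125⁴ = 1.9061rem
Perfect fourth: 1.19 × 1.333⁴ = 3.7572rem
Difference: 3.7572 − 1.9061 = 1.8511rem

1.85rem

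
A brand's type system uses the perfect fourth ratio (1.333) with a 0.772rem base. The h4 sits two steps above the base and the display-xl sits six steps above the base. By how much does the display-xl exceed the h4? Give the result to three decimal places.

2.959rem

Step 2: 0.772 × 1.333² = 1.37176rem
Step 6: 0.772 × 1.333⁶ = 4.33110rem
Difference: 4.33110 − 1.37176 = 2.95934rem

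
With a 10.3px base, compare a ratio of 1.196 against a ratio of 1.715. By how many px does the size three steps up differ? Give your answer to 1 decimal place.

34.3px

At 1.196: 10.3 × 1.196³ = 17.621px
At 1.715: 10.3 × 1.715³ = 51.955px
Difference: 51.955 − 17.621 = 34.334px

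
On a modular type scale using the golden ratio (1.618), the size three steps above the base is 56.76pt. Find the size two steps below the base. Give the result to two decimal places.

5.12pt

56.76 ÷ 1.618⁵ = 56.76 ÷ 11.08901 ≈ 5.119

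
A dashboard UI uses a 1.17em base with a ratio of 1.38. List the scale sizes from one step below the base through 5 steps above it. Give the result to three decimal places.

0.848em, 1.170em, 1.615em, 2.228em, 3.075em, 4.243em, 5.856em

Step -1: 1.17 ÷ 1.38 = 0.848
Step 0: 1.17em
Step 1: 1.17 × 1.38 = 1.615
Step 2: 1.17 × 1.38² = 2.228
Step 3: 1.17 × 1.38³ = 3.075
Step 4: 1.17 × 1.38⁴ = 4.243
Step 5: 1.17 × 1.38⁵ = 5.856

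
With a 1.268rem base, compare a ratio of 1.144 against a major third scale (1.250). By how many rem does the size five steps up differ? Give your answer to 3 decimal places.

1.385rem

At 1.144: 1.268 × 1.144⁵ = 2.48456rem
Major third: 1.268 × 1.250⁵ = 3.86963rem
Difference: 3.86963 − 2.48456 = 1.38507rem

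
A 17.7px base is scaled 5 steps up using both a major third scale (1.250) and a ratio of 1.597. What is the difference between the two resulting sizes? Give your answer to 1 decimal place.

Major third: 17.7 × 1.250⁵ = 54.016px
At 1.597: 17.7 × 1.597⁵ = 183.864px
Difference: 183.864 − 54.016 = 129.848px

129.8px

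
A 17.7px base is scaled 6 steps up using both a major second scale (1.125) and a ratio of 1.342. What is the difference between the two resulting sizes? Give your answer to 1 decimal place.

Major second: 17.7 × 1.125⁶ = 35.883px
At 1.342: 17.7 × 1.342⁶ = 103.392px
Difference: 103.392 − 35.883 = 67.509px

67.5px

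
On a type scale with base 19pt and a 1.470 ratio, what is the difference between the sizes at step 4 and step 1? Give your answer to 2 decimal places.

60.79pt

Step 1: 19.0 × 1.470 = 27.9300pt
Step 4: 19.0 × 1.470⁴ = 88.7203pt
Difference: 88.7203 − 27.9300 = 60.7903pt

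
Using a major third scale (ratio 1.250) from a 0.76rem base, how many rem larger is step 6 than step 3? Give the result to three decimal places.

1.415rem

Step 3: 0.76 × 1.250³ = 1.48438rem
Step 6: 0.76 × 1.250⁶ = 2.89917rem
Difference: 2.89917 − 1.48438 = 1.41479rem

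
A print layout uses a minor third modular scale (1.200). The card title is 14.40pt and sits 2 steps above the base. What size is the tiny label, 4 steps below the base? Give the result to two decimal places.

4.82pt

Moving from step +2 to step -4 is 6 steps down, so divide by r⁶.
14.40 ÷ 1.200⁶ = 14.40 ÷ 2.98598 ≈ 4.823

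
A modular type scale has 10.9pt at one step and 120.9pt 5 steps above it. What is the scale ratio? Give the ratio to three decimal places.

The ratio satisfies 10.9 × r⁵ = 120.9, so r = (120.9 / 10.9)^(1/5).
r = 11.0917^(1/5) ≈ 1.6181

1.618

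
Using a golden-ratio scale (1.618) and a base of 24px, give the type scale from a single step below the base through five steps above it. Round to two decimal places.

Step -1: 24.0 ÷ 1.618 = 14.83
Step 0: 24px
Step 1: 24.0 × 1.618 = 38.83
Step 2: 24.0 × 1.618² = 62.83
Step 3: 24.0 × 1.618³ = 101.66
Step 4: 24.0 × 1.618⁴ = 164.48
Step 5: 24.0 × 1.618⁵ = 266.14

14.83px, 24.00px, 38.83px, 62.83px, 101.66px, 164.48px, 266.14px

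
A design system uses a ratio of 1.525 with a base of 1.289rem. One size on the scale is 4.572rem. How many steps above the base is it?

3

1.525ⁿ = 4.572 / 1.289 = 3.5469
n = ln(3.5469) / ln(1.525) = 1.2661 / 0.4220 ≈ 3.00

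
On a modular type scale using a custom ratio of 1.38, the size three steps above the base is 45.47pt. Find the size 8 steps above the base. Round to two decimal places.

227.57pt

The gap is 8 − (3) = 5 steps, so the factor is 1.38^5.
45.47 × 1.38⁵ = 45.47 × 5.00490 ≈ 227.573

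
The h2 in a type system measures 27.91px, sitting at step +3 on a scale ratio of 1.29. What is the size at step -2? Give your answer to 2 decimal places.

27.91 ÷ 1.29⁵ = 27.91 ÷ 3.57231 ≈ 7.813

7.81px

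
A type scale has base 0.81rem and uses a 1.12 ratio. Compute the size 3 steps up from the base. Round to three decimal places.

0.81 × 1.12³ = 0.81 × 1.40493 ≈ 1.138

1.138rem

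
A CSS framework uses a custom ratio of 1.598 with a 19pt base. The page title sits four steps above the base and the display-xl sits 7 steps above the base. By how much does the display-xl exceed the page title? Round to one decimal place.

381.7pt

Step 4: 19.0 × 1.598⁴ = 123.897pt
Step 7: 19.0 × 1.598⁷ = 505.581pt
Difference: 505.581 − 123.897 = 381.684pt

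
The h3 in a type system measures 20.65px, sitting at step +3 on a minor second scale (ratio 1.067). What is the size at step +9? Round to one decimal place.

30.5px

Moving from step +3 to step +9 is 6 steps up, so multiply by r⁶.
20.65 × 1.067⁶ = 20.65 × 1.47566 ≈ 30.472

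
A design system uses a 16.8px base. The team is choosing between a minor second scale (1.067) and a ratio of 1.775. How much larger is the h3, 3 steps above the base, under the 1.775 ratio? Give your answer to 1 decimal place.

73.5px

Minor second: 16.8 × 1.067³ = 20.408px
At 1.775: 16.8 × 1.775³ = 93.952px
Difference: 93.952 − 20.408 = 73.544px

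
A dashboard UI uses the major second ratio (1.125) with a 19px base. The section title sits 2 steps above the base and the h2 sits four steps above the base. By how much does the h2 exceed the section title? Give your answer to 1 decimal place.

Step 2: 19.0 × 1.125² = 24.047px
Step 4: 19.0 × 1.125⁴ = 30.434px
Difference: 30.434 − 24.047 = 6.387px

6.4px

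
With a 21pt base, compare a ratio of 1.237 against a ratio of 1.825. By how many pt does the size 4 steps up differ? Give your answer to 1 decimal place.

183.8pt

At 1.237: 21.0 × 1.237⁴ = 49.170pt
At 1.825: 21.0 × 1.825⁴ = 232.954pt
Difference: 232.954 − 49.170 = 183.784pt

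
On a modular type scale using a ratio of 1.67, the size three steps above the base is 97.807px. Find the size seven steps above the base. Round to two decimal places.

760.74px

97.807 × 1.67⁴ = 97.807 × 7.77796 ≈ 760.739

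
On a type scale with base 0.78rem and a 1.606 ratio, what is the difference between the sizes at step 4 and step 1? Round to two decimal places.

3.94rem

Step 1: 0.78 × 1.606 = 1.2527rem
Step 4: 0.78 × 1.606⁴ = 5.1889rem
Difference: 5.1889 − 1.2527 = 3.9362rem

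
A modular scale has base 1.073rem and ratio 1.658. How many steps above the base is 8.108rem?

4

1.658ⁿ = 8.108 / 1.073 = 7.5564
n = ln(7.5564) / ln(1.658) = 2.0224 / 0.5056 ≈ 4.00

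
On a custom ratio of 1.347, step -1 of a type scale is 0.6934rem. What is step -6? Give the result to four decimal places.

Moving from step -1 to step -6 is 5 steps down, so divide by r⁵.
0.6934 ÷ 1.347⁵ = 0.6934 ÷ 4.43443 ≈ 0.1564

0.1564rem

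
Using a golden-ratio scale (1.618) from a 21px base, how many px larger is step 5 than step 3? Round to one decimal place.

Step 3: 21.0 × 1.618³ = 88.952px
Step 5: 21.0 × 1.618⁵ = 232.869px
Difference: 232.869 − 88.952 = 143.917px

143.9px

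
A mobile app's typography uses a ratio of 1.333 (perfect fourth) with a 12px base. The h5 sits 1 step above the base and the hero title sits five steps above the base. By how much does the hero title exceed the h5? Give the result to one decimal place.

34.5px

Step 1: 12.0 × 1.333 = 15.996px
Step 5: 12.0 × 1.333⁵ = 50.505px
Difference: 50.505 − 15.996 = 34.509px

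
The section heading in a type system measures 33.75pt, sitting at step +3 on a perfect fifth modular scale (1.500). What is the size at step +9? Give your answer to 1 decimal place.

384.4pt

33.75 × 1.500⁶ = 33.75 × 11.39062 ≈ 384.434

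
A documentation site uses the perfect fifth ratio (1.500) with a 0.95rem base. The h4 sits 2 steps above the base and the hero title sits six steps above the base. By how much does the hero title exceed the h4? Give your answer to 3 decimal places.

Step 2: 0.95 × 1.500² = 2.13750rem
Step 6: 0.95 × 1.500⁶ = 10.82109rem
Difference: 10.82109 − 2.13750 = 8.68359rem

8.684rem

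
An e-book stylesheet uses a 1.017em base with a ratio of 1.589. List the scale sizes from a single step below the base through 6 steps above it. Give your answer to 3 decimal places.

0.640em, 1.017em, 1.616em, 2.568em, 4.080em, 6.484em, 10.302em, 16.371em

Step -1: 1.017 ÷ 1.589 = 0.640
Step 0: 1.017em
Step 1: 1.017 × 1.589 = 1.616
Step 2: 1.017 × 1.589² = 2.568
Step 3: 1.017 × 1.589³ = 4.080
Step 4: 1.017 × 1.589⁴ = 6.484
Step 5: 1.017 × 1.589⁵ = 10.302
Step 6: 1.017 × 1.589⁶ = 16.371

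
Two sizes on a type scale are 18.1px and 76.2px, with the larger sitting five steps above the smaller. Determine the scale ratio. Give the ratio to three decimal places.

1.333

The ratio satisfies 18.1 × r⁵ = 76.2, so r = (76.2 / 18.1)^(1/5).
r = 4.2099^(1/5) ≈ 1.3331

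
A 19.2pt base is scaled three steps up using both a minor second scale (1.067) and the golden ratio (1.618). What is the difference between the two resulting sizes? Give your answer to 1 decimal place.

58.0pt

Minor second: 19.2 × 1.067³ = 23.324pt
Golden ratio: 19.2 × 1.618³ = 81.327pt
Difference: 81.327 − 23.324 = 58.003pt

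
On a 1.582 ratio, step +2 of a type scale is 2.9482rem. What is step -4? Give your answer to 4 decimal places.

Moving from step +2 to step -4 is 6 steps down, so divide by r⁶.
2.9482 ÷ 1.582⁶ = 2.9482 ÷ 15.67613 ≈ 0.1881

0.1881rem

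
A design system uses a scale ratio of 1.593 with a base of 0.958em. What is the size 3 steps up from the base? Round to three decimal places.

3.873em

0.958 × 1.593³ = 0.958 × 4.04247 ≈ 3.873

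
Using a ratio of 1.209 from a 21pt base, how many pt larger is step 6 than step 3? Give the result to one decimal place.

Step 3: 21.0 × 1.209³ = 37.111pt
Step 6: 21.0 × 1.209⁶ = 65.581pt
Difference: 65.581 − 37.111 = 28.470pt

28.5pt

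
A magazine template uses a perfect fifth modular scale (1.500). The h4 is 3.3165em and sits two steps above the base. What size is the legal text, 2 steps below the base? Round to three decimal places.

3.3165 ÷ 1.500⁴ = 3.3165 ÷ 5.06250 ≈ 0.655

0.655em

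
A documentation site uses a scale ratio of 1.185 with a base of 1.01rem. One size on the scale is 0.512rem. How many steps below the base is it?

4

1.185ⁿ = 1.01 / 0.512 = 1.9727
n = ln(1.9727) / ln(1.185) = 0.6794 / 0.1697 ≈ 4.00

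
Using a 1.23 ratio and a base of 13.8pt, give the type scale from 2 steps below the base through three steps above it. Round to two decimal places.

Step -2: 13.8 ÷ 1.23² = 9.12
Step -1: 13.8 ÷ 1.23 = 11.22
Step 0: 13.8pt
Step 1: 13.8 × 1.23 = 16.97
Step 2: 13.8 × 1.23² = 20.88
Step 3: 13.8 × 1.23³ = 25.68

9.12pt, 11.22pt, 13.80pt, 16.97pt, 20.88pt, 25.68pt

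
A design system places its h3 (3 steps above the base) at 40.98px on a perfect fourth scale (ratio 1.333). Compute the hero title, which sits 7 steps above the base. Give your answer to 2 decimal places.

129.39px

The gap is 7 − (3) = 4 steps, so the factor is 1.333^4.
40.98 × 1.333⁴ = 40.98 × 3.15733 ≈ 129.388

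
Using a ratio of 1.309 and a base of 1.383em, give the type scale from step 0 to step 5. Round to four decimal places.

1.3830em, 1.8103em, 2.3697em, 3.1020em, 4.0605em, 5.3152em

Step 0: 1.383em
Step 1: 1.383 × 1.309 = 1.8103
Step 2: 1.383 × 1.309² = 2.3697
Step 3: 1.383 × 1.309³ = 3.1020
Step 4: 1.383 × 1.309⁴ = 4.0605
Step 5: 1.383 × 1.309⁵ = 5.3152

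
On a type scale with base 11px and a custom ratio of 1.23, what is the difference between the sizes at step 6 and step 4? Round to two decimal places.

Step 4: 11.0 × 1.23⁴ = 25.1775px
Step 6: 11.0 × 1.23⁶ = 38.0911px
Difference: 38.0911 − 25.1775 = 12.9136px

12.91px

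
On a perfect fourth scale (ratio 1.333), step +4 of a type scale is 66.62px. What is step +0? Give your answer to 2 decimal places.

66.62 ÷ 1.333⁴ = 66.62 ÷ 3.15733 ≈ 21.100

21.10px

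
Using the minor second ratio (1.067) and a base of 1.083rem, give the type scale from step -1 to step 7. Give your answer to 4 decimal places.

Step -1: 1.083 ÷ 1.067 = 1.0150
Step 0: 1.083rem
Step 1: 1.083 × 1.067 = 1.1556
Step 2: 1.083 × 1.067² = 1.2330
Step 3: 1.083 × 1.067³ = 1.3156
Step 4: 1.083 × 1.067⁴ = 1.4037
Step 5: 1.083 × 1.067⁵ = 1.4978
Step 6: 1.083 × 1.067⁶ = 1.5981
Step 7: 1.083 × 1.067⁷ = 1.7052

1.0150rem, 1.0830rem, 1.1556rem, 1.2330rem, 1.3156rem, 1.4037rem, 1.4978rem, 1.5981rem, 1.7052rem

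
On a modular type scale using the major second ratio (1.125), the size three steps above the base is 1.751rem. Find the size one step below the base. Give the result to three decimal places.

1.093rem

The gap is -1 − (3) = -4 steps, so the factor is 1.125^-4.
1.751 ÷ 1.125⁴ = 1.751 ÷ 1.60181 ≈ 1.093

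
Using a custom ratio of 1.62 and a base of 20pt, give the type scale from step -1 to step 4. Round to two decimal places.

Step -1: 20.0 ÷ 1.62 = 12.35
Step 0: 20pt
Step 1: 20.0 × 1.62 = 32.40
Step 2: 20.0 × 1.62² = 52.49
Step 3: 20.0 × 1.62³ = 85.03
Step 4: 20.0 × 1.62⁴ = 137.75

12.35pt, 20.00pt, 32.40pt, 52.49pt, 85.03pt, 137.75pt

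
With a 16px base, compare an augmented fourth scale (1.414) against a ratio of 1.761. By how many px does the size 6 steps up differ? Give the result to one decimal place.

Augmented fourth: 16.0 × 1.414⁶ = 127.884px
At 1.761: 16.0 × 1.761⁶ = 477.173px
Difference: 477.173 − 127.884 = 349.289px

349.3px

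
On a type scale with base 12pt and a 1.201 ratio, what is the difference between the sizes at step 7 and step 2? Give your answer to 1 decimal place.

Step 2: 12.0 × 1.201² = 17.309pt
Step 7: 12.0 × 1.201⁷ = 43.250pt
Difference: 43.250 − 17.309 = 25.941pt

25.9pt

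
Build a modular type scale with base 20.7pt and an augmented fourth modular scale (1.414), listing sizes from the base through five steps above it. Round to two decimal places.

Step 0: 20.7pt
Step 1: 20.7 × 1.414 = 29.27
Step 2: 20.7 × 1.414² = 41.39
Step 3: 20.7 × 1.414³ = 58.52
Step 4: 20.7 × 1.414⁴ = 82.75
Step 5: 20.7 × 1.414⁵ = 117.01

20.70pt, 29.27pt, 41.39pt, 58.52pt, 82.75pt, 117.01pt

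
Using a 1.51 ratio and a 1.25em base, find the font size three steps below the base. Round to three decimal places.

0.363em

A modular type scale is a geometric sequence: sizeₙ = base × rⁿ.
1.25 ÷ 1.51³ = 1.25 ÷ 3.44295 ≈ 0.363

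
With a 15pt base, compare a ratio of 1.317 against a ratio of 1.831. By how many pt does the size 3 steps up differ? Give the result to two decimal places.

57.81pt

At 1.317: 15.0 × 1.317³ = 34.2648pt
At 1.831: 15.0 × 1.831³ = 92.0781pt
Difference: 92.0781 − 34.2648 = 57.8133pt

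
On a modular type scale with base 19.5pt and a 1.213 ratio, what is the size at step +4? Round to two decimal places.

42.22pt

A modular type scale is a geometric sequence: sizeₙ = base × rⁿ.
19.5 × 1.213⁴ = 19.5 × 2.16493 ≈ 42.22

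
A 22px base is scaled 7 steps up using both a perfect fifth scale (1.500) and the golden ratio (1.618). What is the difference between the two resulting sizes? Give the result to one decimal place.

262.8px

Perfect fifth: 22.0 × 1.500⁷ = 375.891px
Golden ratio: 22.0 × 1.618⁷ = 638.664px
Difference: 638.664 − 375.891 = 262.773px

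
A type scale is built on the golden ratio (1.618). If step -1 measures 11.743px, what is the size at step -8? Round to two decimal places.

11.743 ÷ 1.618⁷ = 11.743 ÷ 29.03017 ≈ 0.405

0.40px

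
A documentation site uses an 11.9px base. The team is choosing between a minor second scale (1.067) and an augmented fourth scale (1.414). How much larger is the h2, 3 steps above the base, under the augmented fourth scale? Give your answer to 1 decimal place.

19.2px

Minor second: 11.9 × 1.067³ = 14.456px
Augmented fourth: 11.9 × 1.414³ = 33.643px
Difference: 33.643 − 14.456 = 19.187px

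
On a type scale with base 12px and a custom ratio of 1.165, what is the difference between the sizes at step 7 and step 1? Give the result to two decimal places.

20.97px

Step 1: 12.0 × 1.165 = 13.9800px
Step 7: 12.0 × 1.165⁷ = 34.9513px
Difference: 34.9513 − 13.9800 = 20.9713px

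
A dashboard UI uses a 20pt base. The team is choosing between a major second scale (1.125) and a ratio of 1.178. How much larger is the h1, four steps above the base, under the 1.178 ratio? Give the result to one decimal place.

Major second: 20.0 × 1.125⁴ = 32.036pt
At 1.178: 20.0 × 1.178⁴ = 38.513pt
Difference: 38.513 − 32.036 = 6.477pt

6.5pt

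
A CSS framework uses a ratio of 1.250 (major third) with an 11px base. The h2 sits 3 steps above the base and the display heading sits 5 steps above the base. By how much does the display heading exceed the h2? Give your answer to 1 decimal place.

12.1px

Step 3: 11.0 × 1.250³ = 21.484px
Step 5: 11.0 × 1.250⁵ = 33.569px
Difference: 33.569 − 21.484 = 12.085px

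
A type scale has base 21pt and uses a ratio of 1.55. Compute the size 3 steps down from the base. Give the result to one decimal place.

5.6pt

21.0 ÷ 1.55³ = 21.0 ÷ 3.72388 ≈ 5.64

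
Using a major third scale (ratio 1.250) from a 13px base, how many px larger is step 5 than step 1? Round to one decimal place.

23.4px

Step 1: 13.0 × 1.250 = 16.250px
Step 5: 13.0 × 1.250⁵ = 39.673px
Difference: 39.673 − 16.250 = 23.423px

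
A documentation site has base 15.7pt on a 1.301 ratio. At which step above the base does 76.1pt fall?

1.301ⁿ = 76.1 / 15.7 = 4.8471
n = ln(4.8471) / ln(1.301) = 1.5784 / 0.2631 ≈ 6.00

6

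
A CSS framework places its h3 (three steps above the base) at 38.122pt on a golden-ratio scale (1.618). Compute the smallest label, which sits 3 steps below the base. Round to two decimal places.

2.12pt

38.122 ÷ 1.618⁶ = 38.122 ÷ 17.94201 ≈ 2.125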